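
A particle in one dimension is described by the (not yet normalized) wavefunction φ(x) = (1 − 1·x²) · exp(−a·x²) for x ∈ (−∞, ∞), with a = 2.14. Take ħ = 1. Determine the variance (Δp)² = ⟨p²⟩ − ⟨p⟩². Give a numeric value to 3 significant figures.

3.52

Compute ⟨p⟩ and ⟨p²⟩ separately; (Δp)² = ⟨p²⟩ − ⟨p⟩².
Expand each integrand as polynomial × e^(−2ax²) and use ∫x^(2j)·e^(−2ax²) dx = (2j−1)!!/(4a)^j · √(π/(2a)), odd powers → 0; here √(π/(2a)) = 0.85675. Differentiate with the product rule, d/dx e^(−ax²) = −2ax·e^(−ax²).
Normalization: ∫|φ|² dx = 0.69165.
⟨p⟩ = 0.0000 and ⟨p²⟩ = 3.5234.
(Δp)² = 3.5234 − (0.0000)² = 3.5234.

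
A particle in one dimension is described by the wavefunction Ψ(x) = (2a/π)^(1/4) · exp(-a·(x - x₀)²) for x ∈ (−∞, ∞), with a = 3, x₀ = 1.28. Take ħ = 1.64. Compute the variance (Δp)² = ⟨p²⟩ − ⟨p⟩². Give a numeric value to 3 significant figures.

Compute ⟨p⟩ and ⟨p²⟩ separately; (Δp)² = ⟨p²⟩ − ⟨p⟩².
Gaussian moments (u = x − x₀): ∫u^(2j)·e^(−2au²) du = (2j−1)!!/(4a)^j · √(π/(2a)), odd powers integrate to 0; here √(π/(2a)) = 0.72360. Derivatives: d/dx e^(−au²) = −2au·e^(−au²), d²/dx² e^(−au²) = (4a²u² − 2a)·e^(−au²).
⟨p⟩ = 0.0000 and ⟨p²⟩ = 8.0688.
(Δp)² = 8.0688 − (0.0000)² = 8.0688.

8.07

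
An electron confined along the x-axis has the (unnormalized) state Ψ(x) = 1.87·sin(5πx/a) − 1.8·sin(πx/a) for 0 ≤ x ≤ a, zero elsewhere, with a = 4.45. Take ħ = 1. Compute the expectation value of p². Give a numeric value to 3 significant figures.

6.71

p² Ψ = −ħ² d²Ψ/dx²; ⟨p²⟩ = −ħ² ∫ Ψ*·Ψ'' dx / ∫|Ψ|² dx.
d²/dx² sin(jπx/a) = −(jπ/a)²·sin(jπx/a); on 0 ≤ x ≤ a, ∫sin²(jπx/a) dx = a/2 and ∫sin(jπx/a)·sin(lπx/a) dx = 0 for j ≠ l, so only diagonal terms survive in ∫|Ψ|² and ∫Ψ·Ψ″; ∫Ψ·Ψ′ dx = [Ψ²/2] between the walls = 0.
State is unnormalized: ∫|Ψ|² dx = 14.990, and ∫Ψ*·(−ħ² Ψ'') dx = 100.54, so ⟨p²⟩ = 100.54 / 14.990.
⟨p²⟩ = 6.7073.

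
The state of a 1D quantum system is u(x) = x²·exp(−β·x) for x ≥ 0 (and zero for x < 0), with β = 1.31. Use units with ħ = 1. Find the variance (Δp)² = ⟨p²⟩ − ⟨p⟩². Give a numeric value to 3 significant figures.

Compute ⟨p⟩ and ⟨p²⟩ separately; (Δp)² = ⟨p²⟩ − ⟨p⟩².
Differentiate x²·exp(−β·x) with the product rule; every integrand then reduces to terms xʲ·e^(−2βx) on [0, ∞), with ∫₀^∞ xʲ·e^(−2βx) dx = j!/(2β)^(j+1).
Normalization: ∫|u|² dx = 0.19440.
⟨p⟩ = 0.0000 and ⟨p²⟩ = 0.57203.
(Δp)² = 0.57203 − (0.0000)² = 0.57203.

0.572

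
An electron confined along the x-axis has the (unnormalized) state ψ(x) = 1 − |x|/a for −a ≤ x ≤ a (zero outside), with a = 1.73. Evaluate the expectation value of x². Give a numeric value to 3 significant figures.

0.299

⟨x²⟩ = ∫ x²·|ψ|² dx / ∫|ψ|² dx (integrals over the domain).
ψ is even, so ∫ over [−a, a] = 2∫₀ᵃ with ψ = 1 − x/a there: ∫₀ᵃ (1 − x/a)² dx = a/3, ∫₀ᵃ x²(1 − x/a)² dx = a³/30, ∫₀ᵃ x⁴(1 − x/a)² dx = a⁵/105.
State is unnormalized: ∫|ψ|² dx = 1.1533, and ∫ψ*·x²·ψ dx = 0.34518, so ⟨x²⟩ = 0.34518 / 1.1533.
⟨x²⟩ = 0.29929.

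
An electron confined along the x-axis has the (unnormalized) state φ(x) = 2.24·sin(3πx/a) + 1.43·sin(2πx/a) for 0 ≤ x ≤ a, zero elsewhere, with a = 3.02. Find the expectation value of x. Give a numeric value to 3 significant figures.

0.977

⟨x⟩ = ∫ x·|φ|² dx / ∫|φ|² dx (integrals over the domain).
On 0 ≤ x ≤ a (j ≠ l): ∫sin²(jπx/a) dx = a/2, ∫sin(jπx/a)·sin(lπx/a) dx = 0; diagonal moments ∫x·sin²(jπx/a) dx = a²/4, ∫x²·sin²(jπx/a) dx = a³·(1/6 − 1/(4j²π²)); cross terms ∫x·sin(jπx/a)·sin(lπx/a) dx = 0 for j + l even and −4jla²/(π²(j² − l²)²) for j + l odd, ∫x²·sin(jπx/a)·sin(lπx/a) dx = (−1)^(j+l)·4jla³/(π²(j² − l²)²); higher powers the same way via product-to-sum and parts.
State is unnormalized: ∫|φ|² dx = 10.664, and ∫φ*·x·φ dx = 10.420, so ⟨x⟩ = 10.420 / 10.664.
⟨x⟩ = 0.97708.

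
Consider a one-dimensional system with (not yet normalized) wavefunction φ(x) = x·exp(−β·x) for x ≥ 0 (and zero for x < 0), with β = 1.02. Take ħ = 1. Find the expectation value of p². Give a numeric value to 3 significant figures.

1.04

p² φ = −ħ² d²φ/dx²; ⟨p²⟩ = −ħ² ∫ φ*·φ'' dx / ∫|φ|² dx.
Differentiate x·exp(−β·x) with the product rule; every integrand then reduces to terms xʲ·e^(−2βx) on [0, ∞), with ∫₀^∞ xʲ·e^(−2βx) dx = j!/(2β)^(j+1).
State is unnormalized: ∫|φ|² dx = 0.23558, and ∫φ*·(−ħ² φ'') dx = 0.24510, so ⟨p²⟩ = 0.24510 / 0.23558.
⟨p²⟩ = 1.0404.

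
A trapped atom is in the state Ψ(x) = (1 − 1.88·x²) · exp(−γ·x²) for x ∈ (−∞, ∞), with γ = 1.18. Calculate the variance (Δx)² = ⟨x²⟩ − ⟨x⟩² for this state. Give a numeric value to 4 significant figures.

0.3087

Compute ⟨x⟩ and ⟨x²⟩ separately, then (Δx)² = ⟨x²⟩ − ⟨x⟩².
Expand each integrand as polynomial × e^(−2γx²) and use ∫x^(2j)·e^(−2γx²) dx = (2j−1)!!/(4γ)^j · √(π/(2γ)), odd powers → 0; here √(π/(2γ)) = 1.1538.
Normalization: ∫|Ψ|² dx = 0.78379.
⟨x⟩ = 0.0000 and ⟨x²⟩ = 0.30871.
(Δx)² = 0.30871 − (0.0000)² = 0.30871.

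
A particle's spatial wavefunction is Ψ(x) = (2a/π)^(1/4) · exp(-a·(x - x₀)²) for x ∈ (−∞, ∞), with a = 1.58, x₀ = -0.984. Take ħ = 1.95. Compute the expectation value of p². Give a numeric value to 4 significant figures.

p² Ψ = −ħ² d²Ψ/dx²; ⟨p²⟩ = −ħ² ∫ Ψ*·Ψ'' dx.
Gaussian moments (u = x − x₀): ∫u^(2j)·e^(−2au²) du = (2j−1)!!/(4a)^j · √(π/(2a)), odd powers integrate to 0; here √(π/(2a)) = 0.99708. Derivatives: d/dx e^(−au²) = −2au·e^(−au²), d²/dx² e^(−au²) = (4a²u² − 2a)·e^(−au²).
⟨p²⟩ = 6.0080.

6.008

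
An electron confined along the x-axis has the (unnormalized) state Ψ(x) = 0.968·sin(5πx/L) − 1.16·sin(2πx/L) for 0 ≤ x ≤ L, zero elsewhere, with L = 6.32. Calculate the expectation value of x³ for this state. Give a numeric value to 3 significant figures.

⟨x³⟩ = ∫ x³·|Ψ|² dx / ∫|Ψ|² dx (integrals over the domain).
On 0 ≤ x ≤ L (j ≠ l): ∫sin²(jπx/L) dx = L/2, ∫sin(jπx/L)·sin(lπx/L) dx = 0; diagonal moments ∫x·sin²(jπx/L) dx = L²/4, ∫x²·sin²(jπx/L) dx = L³·(1/6 − 1/(4j²π²)); cross terms ∫x·sin(jπx/L)·sin(lπx/L) dx = 0 for j + l even and −4jlL²/(π²(j² − l²)²) for j + l odd, ∫x²·sin(jπx/L)·sin(lπx/L) dx = (−1)^(j+l)·4jlL³/(π²(j² − l²)²); higher powers the same way via product-to-sum and parts.
State is unnormalized: ∫|Ψ|² dx = 7.2131, and ∫Ψ*·x³·Ψ dx = 479.31, so ⟨x³⟩ = 479.31 / 7.2131.
⟨x³⟩ = 66.449.

66.4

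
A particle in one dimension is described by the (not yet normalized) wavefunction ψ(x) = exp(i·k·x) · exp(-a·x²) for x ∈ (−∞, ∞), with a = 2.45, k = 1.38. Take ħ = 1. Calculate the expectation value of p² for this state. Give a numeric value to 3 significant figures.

p² ψ = −ħ² d²ψ/dx²; ⟨p²⟩ = −ħ² ∫ ψ*·ψ'' dx / ∫|ψ|² dx.
Gaussian moments: ∫x^(2j)·e^(−2ax²) dx = (2j−1)!!/(4a)^j · √(π/(2a)), odd powers integrate to 0; here √(π/(2a)) = 0.80071. Derivatives: ψ′ = (ik − 2ax)·ψ, ψ″ = ((ik − 2ax)² − 2a)·ψ; the odd-in-x pieces drop out.
State is unnormalized: ∫|ψ|² dx = 0.80071, and ∫ψ*·(−ħ² ψ'') dx = 3.4866, so ⟨p²⟩ = 3.4866 / 0.80071.
⟨p²⟩ = 4.3544.

4.35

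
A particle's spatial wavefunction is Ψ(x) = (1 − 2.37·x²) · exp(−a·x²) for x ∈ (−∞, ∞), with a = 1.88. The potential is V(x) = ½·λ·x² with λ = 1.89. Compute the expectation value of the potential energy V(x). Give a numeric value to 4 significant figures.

0.1127

⟨V⟩ = ∫ V(x)·|Ψ|² dx / ∫|Ψ|² dx.
Expand each integrand as polynomial × e^(−2ax²) and use ∫x^(2j)·e^(−2ax²) dx = (2j−1)!!/(4a)^j · √(π/(2a)), odd powers → 0; here √(π/(2a)) = 0.91407.
State is unnormalized: ∫|Ψ|² dx = 0.61029, and ∫Ψ*·V(x)·Ψ dx = 0.068797, so ⟨V⟩ = 0.068797 / 0.61029.
⟨V⟩ = 0.11273.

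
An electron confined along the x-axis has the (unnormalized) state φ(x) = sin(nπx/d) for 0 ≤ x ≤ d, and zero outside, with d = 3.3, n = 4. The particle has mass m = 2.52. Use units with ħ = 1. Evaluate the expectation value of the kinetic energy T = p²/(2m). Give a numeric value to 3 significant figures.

2.88

T = −(ħ²/2m) d²/dx², so ⟨T⟩ = −(ħ²/2m) ∫ φ*·φ'' dx / ∫|φ|² dx; with m = 2.52.
d/dx sin(nπx/d) = (nπ/d)·cos(nπx/d) and d²/dx² sin(nπx/d) = −(nπ/d)²·sin(nπx/d); on 0 ≤ x ≤ d, ∫sin²(nπx/d) dx = d/2 and ∫sin(nπx/d)·cos(nπx/d) dx = 0.
State is unnormalized: ∫|φ|² dx = 1.6500, and ∫φ*·(−ħ²/2m · φ'') dx = 4.7473, so ⟨T⟩ = 4.7473 / 1.6500.
⟨T⟩ = 2.8771.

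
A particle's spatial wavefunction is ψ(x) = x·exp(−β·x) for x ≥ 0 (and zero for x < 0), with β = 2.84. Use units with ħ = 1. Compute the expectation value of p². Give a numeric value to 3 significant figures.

p² ψ = −ħ² d²ψ/dx²; ⟨p²⟩ = −ħ² ∫ ψ*·ψ'' dx / ∫|ψ|² dx.
Differentiate x·exp(−β·x) with the product rule; every integrand then reduces to terms xʲ·e^(−2βx) on [0, ∞), with ∫₀^∞ xʲ·e^(−2βx) dx = j!/(2β)^(j+1).
State is unnormalized: ∫|ψ|² dx = 0.010914, and ∫ψ*·(−ħ² ψ'') dx = 0.088028, so ⟨p²⟩ = 0.088028 / 0.010914.
⟨p²⟩ = 8.0656.

8.07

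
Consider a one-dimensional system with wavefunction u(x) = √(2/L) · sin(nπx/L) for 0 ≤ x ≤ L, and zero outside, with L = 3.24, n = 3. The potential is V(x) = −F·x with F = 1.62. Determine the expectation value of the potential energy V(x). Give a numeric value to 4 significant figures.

-2.624

⟨V⟩ = ∫ V(x)·|u|² dx.
With sin²θ = (1 − cos2θ)/2 on 0 ≤ x ≤ L: ∫sin²(nπx/L) dx = L/2, ∫x·sin²(nπx/L) dx = L²/4, ∫x²·sin²(nπx/L) dx = L³·(1/6 − 1/(4n²π²)); higher powers xᵏ the same way, integrating xᵏ·cos(2nπx/L) by parts.
⟨V⟩ = -2.6244.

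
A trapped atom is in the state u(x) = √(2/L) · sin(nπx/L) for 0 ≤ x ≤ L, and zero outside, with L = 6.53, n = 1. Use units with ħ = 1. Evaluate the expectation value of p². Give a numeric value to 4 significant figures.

p² u = −ħ² d²u/dx²; ⟨p²⟩ = −ħ² ∫ u*·u'' dx.
d/dx sin(nπx/L) = (nπ/L)·cos(nπx/L) and d²/dx² sin(nπx/L) = −(nπ/L)²·sin(nπx/L); on 0 ≤ x ≤ L, ∫sin²(nπx/L) dx = L/2 and ∫sin(nπx/L)·cos(nπx/L) dx = 0.
⟨p²⟩ = 0.23146.

0.2315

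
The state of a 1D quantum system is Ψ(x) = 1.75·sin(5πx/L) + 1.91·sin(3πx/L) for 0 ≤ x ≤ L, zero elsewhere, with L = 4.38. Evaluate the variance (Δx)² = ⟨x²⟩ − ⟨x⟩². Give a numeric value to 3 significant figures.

Compute ⟨x⟩ and ⟨x²⟩ separately, then (Δx)² = ⟨x²⟩ − ⟨x⟩².
On 0 ≤ x ≤ L (j ≠ l): ∫sin²(jπx/L) dx = L/2, ∫sin(jπx/L)·sin(lπx/L) dx = 0; diagonal moments ∫x·sin²(jπx/L) dx = L²/4, ∫x²·sin²(jπx/L) dx = L³·(1/6 − 1/(4j²π²)); cross terms ∫x·sin(jπx/L)·sin(lπx/L) dx = 0 for j + l even and −4jlL²/(π²(j² − l²)²) for j + l odd, ∫x²·sin(jπx/L)·sin(lπx/L) dx = (−1)^(j+l)·4jlL³/(π²(j² − l²)²); higher powers the same way via product-to-sum and parts.
Normalization: ∫|Ψ|² dx = 14.696.
⟨x⟩ = 2.1900 and ⟨x²⟩ = 7.2260.
(Δx)² = 7.2260 − (2.1900)² = 2.4299.

2.43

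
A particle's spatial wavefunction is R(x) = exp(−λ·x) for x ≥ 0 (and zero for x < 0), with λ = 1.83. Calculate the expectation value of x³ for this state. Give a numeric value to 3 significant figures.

0.122

⟨x³⟩ = ∫ x³·|R|² dx / ∫|R|² dx (integrals over the domain).
Every integrand reduces to terms xʲ·e^(−2λx) on [0, ∞); use ∫₀^∞ xʲ·e^(−2λx) dx = j!/(2λ)^(j+1).
State is unnormalized: ∫|R|² dx = 0.27322, and ∫R*·x³·R dx = 0.033437, so ⟨x³⟩ = 0.033437 / 0.27322.
⟨x³⟩ = 0.12238.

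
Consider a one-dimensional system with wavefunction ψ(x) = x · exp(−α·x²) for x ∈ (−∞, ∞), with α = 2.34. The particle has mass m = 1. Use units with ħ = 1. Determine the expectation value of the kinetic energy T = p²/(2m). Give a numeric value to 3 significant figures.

3.51

T = −(ħ²/2m) d²/dx², so ⟨T⟩ = −(ħ²/2m) ∫ ψ*·ψ'' dx / ∫|ψ|² dx; with m = 1.
Expand each integrand as polynomial × e^(−2αx²) and use ∫x^(2j)·e^(−2αx²) dx = (2j−1)!!/(4α)^j · √(π/(2α)), odd powers → 0; here √(π/(2α)) = 0.81932. Differentiate with the product rule, d/dx e^(−αx²) = −2αx·e^(−αx²).
State is unnormalized: ∫|ψ|² dx = 0.087534, and ∫ψ*·(−ħ²/2m · ψ'') dx = 0.30724, so ⟨T⟩ = 0.30724 / 0.087534.
⟨T⟩ = 3.5100.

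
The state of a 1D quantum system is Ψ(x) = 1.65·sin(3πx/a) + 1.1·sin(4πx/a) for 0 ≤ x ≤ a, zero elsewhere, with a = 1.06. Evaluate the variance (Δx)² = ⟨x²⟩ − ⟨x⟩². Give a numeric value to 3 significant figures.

Compute ⟨x⟩ and ⟨x²⟩ separately, then (Δx)² = ⟨x²⟩ − ⟨x⟩².
On 0 ≤ x ≤ a (j ≠ l): ∫sin²(jπx/a) dx = a/2, ∫sin(jπx/a)·sin(lπx/a) dx = 0; diagonal moments ∫x·sin²(jπx/a) dx = a²/4, ∫x²·sin²(jπx/a) dx = a³·(1/6 − 1/(4j²π²)); cross terms ∫x·sin(jπx/a)·sin(lπx/a) dx = 0 for j + l even and −4jla²/(π²(j² − l²)²) for j + l odd, ∫x²·sin(jπx/a)·sin(lπx/a) dx = (−1)^(j+l)·4jla³/(π²(j² − l²)²); higher powers the same way via product-to-sum and parts.
Normalization: ∫|Ψ|² dx = 2.0842.
⟨x⟩ = 0.33577 and ⟨x²⟩ = 0.16317.
(Δx)² = 0.16317 − (0.33577)² = 0.050434.

0.0504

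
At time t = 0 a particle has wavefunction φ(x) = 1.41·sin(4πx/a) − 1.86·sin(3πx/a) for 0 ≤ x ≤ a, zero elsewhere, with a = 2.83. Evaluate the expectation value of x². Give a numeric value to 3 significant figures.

4.16

⟨x²⟩ = ∫ x²·|φ|² dx / ∫|φ|² dx (integrals over the domain).
On 0 ≤ x ≤ a (j ≠ l): ∫sin²(jπx/a) dx = a/2, ∫sin(jπx/a)·sin(lπx/a) dx = 0; diagonal moments ∫x·sin²(jπx/a) dx = a²/4, ∫x²·sin²(jπx/a) dx = a³·(1/6 − 1/(4j²π²)); cross terms ∫x·sin(jπx/a)·sin(lπx/a) dx = 0 for j + l even and −4jla²/(π²(j² − l²)²) for j + l odd, ∫x²·sin(jπx/a)·sin(lπx/a) dx = (−1)^(j+l)·4jla³/(π²(j² − l²)²); higher powers the same way via product-to-sum and parts.
State is unnormalized: ∫|φ|² dx = 7.7085, and ∫φ*·x²·φ dx = 32.086, so ⟨x²⟩ = 32.086 / 7.7085.
⟨x²⟩ = 4.1625.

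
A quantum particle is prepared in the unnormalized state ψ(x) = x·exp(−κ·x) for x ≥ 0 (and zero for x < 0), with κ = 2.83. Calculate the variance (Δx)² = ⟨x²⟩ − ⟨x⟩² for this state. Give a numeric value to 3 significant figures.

Compute ⟨x⟩ and ⟨x²⟩ separately, then (Δx)² = ⟨x²⟩ − ⟨x⟩².
Every integrand reduces to terms xʲ·e^(−2κx) on [0, ∞); use ∫₀^∞ xʲ·e^(−2κx) dx = j!/(2κ)^(j+1).
Normalization: ∫|ψ|² dx = 0.011030.
⟨x⟩ = 0.53004 and ⟨x²⟩ = 0.37458.
(Δx)² = 0.37458 − (0.53004)² = 0.093646.

0.0936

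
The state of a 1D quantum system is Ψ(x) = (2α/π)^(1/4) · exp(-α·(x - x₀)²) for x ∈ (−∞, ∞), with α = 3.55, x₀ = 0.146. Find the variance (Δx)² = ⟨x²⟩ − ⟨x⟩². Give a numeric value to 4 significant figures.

0.07042

Compute ⟨x⟩ and ⟨x²⟩ separately, then (Δx)² = ⟨x²⟩ − ⟨x⟩².
Gaussian moments (u = x − x₀): ∫u^(2j)·e^(−2αu²) du = (2j−1)!!/(4α)^j · √(π/(2α)), odd powers integrate to 0; here √(π/(2α)) = 0.66519.
⟨x⟩ = 0.14600 and ⟨x²⟩ = 0.091739.
(Δx)² = 0.091739 − (0.14600)² = 0.070423.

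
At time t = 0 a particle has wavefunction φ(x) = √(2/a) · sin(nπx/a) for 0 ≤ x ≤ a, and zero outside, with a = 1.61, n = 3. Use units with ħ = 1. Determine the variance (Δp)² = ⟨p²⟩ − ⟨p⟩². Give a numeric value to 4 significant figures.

Compute ⟨p⟩ and ⟨p²⟩ separately; (Δp)² = ⟨p²⟩ − ⟨p⟩².
d/dx sin(nπx/a) = (nπ/a)·cos(nπx/a) and d²/dx² sin(nπx/a) = −(nπ/a)²·sin(nπx/a); on 0 ≤ x ≤ a, ∫sin²(nπx/a) dx = a/2 and ∫sin(nπx/a)·cos(nπx/a) dx = 0.
⟨p⟩ = 0.0000 and ⟨p²⟩ = 34.268.
(Δp)² = 34.268 − (0.0000)² = 34.268.

34.27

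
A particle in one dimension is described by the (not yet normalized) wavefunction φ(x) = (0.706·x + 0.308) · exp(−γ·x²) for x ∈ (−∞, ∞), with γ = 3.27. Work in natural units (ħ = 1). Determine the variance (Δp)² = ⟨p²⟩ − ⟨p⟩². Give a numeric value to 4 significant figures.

Compute ⟨p⟩ and ⟨p²⟩ separately; (Δp)² = ⟨p²⟩ − ⟨p⟩².
Expand each integrand as polynomial × e^(−2γx²) and use ∫x^(2j)·e^(−2γx²) dx = (2j−1)!!/(4γ)^j · √(π/(2γ)), odd powers → 0; here √(π/(2γ)) = 0.69308. Differentiate with the product rule, d/dx e^(−γx²) = −2γx·e^(−γx²).
Normalization: ∫|φ|² dx = 0.092160.
⟨p⟩ = 0.0000 and ⟨p²⟩ = 5.1442.
(Δp)² = 5.1442 − (0.0000)² = 5.1442.

5.144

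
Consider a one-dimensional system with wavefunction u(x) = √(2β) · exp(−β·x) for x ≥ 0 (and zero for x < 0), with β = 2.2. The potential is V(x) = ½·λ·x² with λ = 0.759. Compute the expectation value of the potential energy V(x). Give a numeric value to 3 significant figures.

0.0392

⟨V⟩ = ∫ V(x)·|u|² dx.
Every integrand reduces to terms xʲ·e^(−2βx) on [0, ∞); use ∫₀^∞ xʲ·e^(−2βx) dx = j!/(2β)^(j+1).
⟨V⟩ = 0.039205.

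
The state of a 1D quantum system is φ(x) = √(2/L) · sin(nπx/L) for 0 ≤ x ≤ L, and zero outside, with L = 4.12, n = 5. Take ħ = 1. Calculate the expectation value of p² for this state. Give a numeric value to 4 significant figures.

p² φ = −ħ² d²φ/dx²; ⟨p²⟩ = −ħ² ∫ φ*·φ'' dx.
d/dx sin(nπx/L) = (nπ/L)·cos(nπx/L) and d²/dx² sin(nπx/L) = −(nπ/L)²·sin(nπx/L); on 0 ≤ x ≤ L, ∫sin²(nπx/L) dx = L/2 and ∫sin(nπx/L)·cos(nπx/L) dx = 0.
⟨p²⟩ = 14.536.

14.54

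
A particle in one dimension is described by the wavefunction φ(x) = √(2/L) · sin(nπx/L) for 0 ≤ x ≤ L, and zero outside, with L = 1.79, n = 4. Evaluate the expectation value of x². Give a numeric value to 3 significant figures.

1.06

⟨x²⟩ = ∫ x²·|φ|² dx (integrals over the domain).
With sin²θ = (1 − cos2θ)/2 on 0 ≤ x ≤ L: ∫sin²(nπx/L) dx = L/2, ∫x·sin²(nπx/L) dx = L²/4, ∫x²·sin²(nπx/L) dx = L³·(1/6 − 1/(4n²π²)); higher powers xᵏ the same way, integrating xᵏ·cos(2nπx/L) by parts.
⟨x²⟩ = 1.0579.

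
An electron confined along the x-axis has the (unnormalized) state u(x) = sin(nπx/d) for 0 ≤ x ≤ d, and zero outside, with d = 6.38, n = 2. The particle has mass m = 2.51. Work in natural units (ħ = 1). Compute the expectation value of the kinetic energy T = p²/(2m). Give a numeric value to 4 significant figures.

0.1932

T = −(ħ²/2m) d²/dx², so ⟨T⟩ = −(ħ²/2m) ∫ u*·u'' dx / ∫|u|² dx; with m = 2.51.
d/dx sin(nπx/d) = (nπ/d)·cos(nπx/d) and d²/dx² sin(nπx/d) = −(nπ/d)²·sin(nπx/d); on 0 ≤ x ≤ d, ∫sin²(nπx/d) dx = d/2 and ∫sin(nπx/d)·cos(nπx/d) dx = 0.
State is unnormalized: ∫|u|² dx = 3.1900, and ∫u*·(−ħ²/2m · u'') dx = 0.61632, so ⟨T⟩ = 0.61632 / 3.1900.
⟨T⟩ = 0.19320.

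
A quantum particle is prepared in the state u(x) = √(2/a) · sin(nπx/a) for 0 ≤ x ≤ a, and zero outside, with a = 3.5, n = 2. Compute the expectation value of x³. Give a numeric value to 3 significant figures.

⟨x³⟩ = ∫ x³·|u|² dx (integrals over the domain).
With sin²θ = (1 − cos2θ)/2 on 0 ≤ x ≤ a: ∫sin²(nπx/a) dx = a/2, ∫x·sin²(nπx/a) dx = a²/4, ∫x²·sin²(nπx/a) dx = a³·(1/6 − 1/(4n²π²)); higher powers xᵏ the same way, integrating xᵏ·cos(2nπx/a) by parts.
⟨x³⟩ = 9.9042.

9.90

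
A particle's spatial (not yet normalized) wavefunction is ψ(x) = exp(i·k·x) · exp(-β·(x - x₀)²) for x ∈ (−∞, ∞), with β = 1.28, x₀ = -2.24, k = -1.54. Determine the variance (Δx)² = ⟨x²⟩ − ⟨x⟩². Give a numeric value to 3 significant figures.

Compute ⟨x⟩ and ⟨x²⟩ separately, then (Δx)² = ⟨x²⟩ − ⟨x⟩².
Gaussian moments (u = x − x₀): ∫u^(2j)·e^(−2βu²) du = (2j−1)!!/(4β)^j · √(π/(2β)), odd powers integrate to 0; here √(π/(2β)) = 1.1078.
Normalization: ∫|ψ|² dx = 1.1078.
⟨x⟩ = -2.2400 and ⟨x²⟩ = 5.2129.
(Δx)² = 5.2129 − (-2.2400)² = 0.19531.

0.195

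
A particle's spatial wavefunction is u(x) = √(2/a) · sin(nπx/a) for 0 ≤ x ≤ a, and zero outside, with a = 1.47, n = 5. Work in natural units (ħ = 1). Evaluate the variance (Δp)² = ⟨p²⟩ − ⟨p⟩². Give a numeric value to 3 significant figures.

114.

Compute ⟨p⟩ and ⟨p²⟩ separately; (Δp)² = ⟨p²⟩ − ⟨p⟩².
d/dx sin(nπx/a) = (nπ/a)·cos(nπx/a) and d²/dx² sin(nπx/a) = −(nπ/a)²·sin(nπx/a); on 0 ≤ x ≤ a, ∫sin²(nπx/a) dx = a/2 and ∫sin(nπx/a)·cos(nπx/a) dx = 0.
⟨p⟩ = 0.0000 and ⟨p²⟩ = 114.18.
(Δp)² = 114.18 − (0.0000)² = 114.18.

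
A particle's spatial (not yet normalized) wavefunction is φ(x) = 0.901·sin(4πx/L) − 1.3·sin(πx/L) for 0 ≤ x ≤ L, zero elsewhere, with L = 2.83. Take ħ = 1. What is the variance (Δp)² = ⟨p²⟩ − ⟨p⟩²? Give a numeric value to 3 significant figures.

7.23

Compute ⟨p⟩ and ⟨p²⟩ separately; (Δp)² = ⟨p²⟩ − ⟨p⟩².
d²/dx² sin(jπx/L) = −(jπ/L)²·sin(jπx/L); on 0 ≤ x ≤ L, ∫sin²(jπx/L) dx = L/2 and ∫sin(jπx/L)·sin(lπx/L) dx = 0 for j ≠ l, so only diagonal terms survive in ∫|φ|² and ∫φ·φ″; ∫φ·φ′ dx = [φ²/2] between the walls = 0.
Normalization: ∫|φ|² dx = 3.5400.
⟨p⟩ = 0.0000 and ⟨p²⟩ = 7.2304.
(Δp)² = 7.2304 − (0.0000)² = 7.2304.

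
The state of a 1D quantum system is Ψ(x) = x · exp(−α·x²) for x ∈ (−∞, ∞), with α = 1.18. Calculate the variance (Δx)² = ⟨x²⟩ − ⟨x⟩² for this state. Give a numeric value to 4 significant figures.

Compute ⟨x⟩ and ⟨x²⟩ separately, then (Δx)² = ⟨x²⟩ − ⟨x⟩².
Expand each integrand as polynomial × e^(−2αx²) and use ∫x^(2j)·e^(−2αx²) dx = (2j−1)!!/(4α)^j · √(π/(2α)), odd powers → 0; here √(π/(2α)) = 1.1538.
Normalization: ∫|Ψ|² dx = 0.24444.
⟨x⟩ = 0.0000 and ⟨x²⟩ = 0.63559.
(Δx)² = 0.63559 − (0.0000)² = 0.63559.

0.6356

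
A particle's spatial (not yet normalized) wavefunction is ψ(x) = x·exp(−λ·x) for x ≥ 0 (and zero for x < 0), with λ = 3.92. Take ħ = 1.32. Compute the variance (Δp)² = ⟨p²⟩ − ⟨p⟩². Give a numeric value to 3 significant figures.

26.8

Compute ⟨p⟩ and ⟨p²⟩ separately; (Δp)² = ⟨p²⟩ − ⟨p⟩².
Differentiate x·exp(−λ·x) with the product rule; every integrand then reduces to terms xʲ·e^(−2λx) on [0, ∞), with ∫₀^∞ xʲ·e^(−2λx) dx = j!/(2λ)^(j+1).
Normalization: ∫|ψ|² dx = 0.0041503.
⟨p⟩ = 0.0000 and ⟨p²⟩ = 26.774.
(Δp)² = 26.774 − (0.0000)² = 26.774.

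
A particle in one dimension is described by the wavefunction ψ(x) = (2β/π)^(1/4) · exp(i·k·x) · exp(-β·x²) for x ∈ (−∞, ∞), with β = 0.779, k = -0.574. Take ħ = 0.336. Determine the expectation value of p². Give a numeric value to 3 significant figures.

p² ψ = −ħ² d²ψ/dx²; ⟨p²⟩ = −ħ² ∫ ψ*·ψ'' dx.
Gaussian moments: ∫x^(2j)·e^(−2βx²) dx = (2j−1)!!/(4β)^j · √(π/(2β)), odd powers integrate to 0; here √(π/(2β)) = 1.4200. Derivatives: ψ′ = (ik − 2βx)·ψ, ψ″ = ((ik − 2βx)² − 2β)·ψ; the odd-in-x pieces drop out.
⟨p²⟩ = 0.12514.

0.125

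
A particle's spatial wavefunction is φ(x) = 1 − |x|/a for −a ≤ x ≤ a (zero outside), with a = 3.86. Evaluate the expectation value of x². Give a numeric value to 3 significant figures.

⟨x²⟩ = ∫ x²·|φ|² dx / ∫|φ|² dx (integrals over the domain).
φ is even, so ∫ over [−a, a] = 2∫₀ᵃ with φ = 1 − x/a there: ∫₀ᵃ (1 − x/a)² dx = a/3, ∫₀ᵃ x²(1 − x/a)² dx = a³/30, ∫₀ᵃ x⁴(1 − x/a)² dx = a⁵/105.
State is unnormalized: ∫|φ|² dx = 2.5733, and ∫φ*·x²·φ dx = 3.8342, so ⟨x²⟩ = 3.8342 / 2.5733.
⟨x²⟩ = 1.4900.

1.49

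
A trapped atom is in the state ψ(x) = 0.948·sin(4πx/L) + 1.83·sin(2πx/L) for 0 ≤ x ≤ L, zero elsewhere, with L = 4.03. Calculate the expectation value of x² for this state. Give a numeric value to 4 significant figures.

⟨x²⟩ = ∫ x²·|ψ|² dx / ∫|ψ|² dx (integrals over the domain).
On 0 ≤ x ≤ L (j ≠ l): ∫sin²(jπx/L) dx = L/2, ∫sin(jπx/L)·sin(lπx/L) dx = 0; diagonal moments ∫x·sin²(jπx/L) dx = L²/4, ∫x²·sin²(jπx/L) dx = L³·(1/6 − 1/(4j²π²)); cross terms ∫x·sin(jπx/L)·sin(lπx/L) dx = 0 for j + l even and −4jlL²/(π²(j² − l²)²) for j + l odd, ∫x²·sin(jπx/L)·sin(lπx/L) dx = (−1)^(j+l)·4jlL³/(π²(j² − l²)²); higher powers the same way via product-to-sum and parts.
State is unnormalized: ∫|ψ|² dx = 8.5589, and ∫ψ*·x²·ψ dx = 49.967, so ⟨x²⟩ = 49.967 / 8.5589.
⟨x²⟩ = 5.8380.

5.838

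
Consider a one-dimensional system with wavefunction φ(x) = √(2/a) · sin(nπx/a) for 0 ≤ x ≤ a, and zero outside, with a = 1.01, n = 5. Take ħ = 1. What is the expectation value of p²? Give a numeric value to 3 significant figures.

p² φ = −ħ² d²φ/dx²; ⟨p²⟩ = −ħ² ∫ φ*·φ'' dx.
d/dx sin(nπx/a) = (nπ/a)·cos(nπx/a) and d²/dx² sin(nπx/a) = −(nπ/a)²·sin(nπx/a); on 0 ≤ x ≤ a, ∫sin²(nπx/a) dx = a/2 and ∫sin(nπx/a)·cos(nπx/a) dx = 0.
⟨p²⟩ = 241.88.

242.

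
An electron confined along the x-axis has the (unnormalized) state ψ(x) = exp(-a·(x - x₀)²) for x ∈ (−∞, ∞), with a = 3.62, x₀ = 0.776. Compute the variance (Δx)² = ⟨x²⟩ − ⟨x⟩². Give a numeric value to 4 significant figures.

Compute ⟨x⟩ and ⟨x²⟩ separately, then (Δx)² = ⟨x²⟩ − ⟨x⟩².
Gaussian moments (u = x − x₀): ∫u^(2j)·e^(−2au²) du = (2j−1)!!/(4a)^j · √(π/(2a)), odd powers integrate to 0; here √(π/(2a)) = 0.65873.
Normalization: ∫|ψ|² dx = 0.65873.
⟨x⟩ = 0.77600 and ⟨x²⟩ = 0.67124.
(Δx)² = 0.67124 − (0.77600)² = 0.069061.

0.06906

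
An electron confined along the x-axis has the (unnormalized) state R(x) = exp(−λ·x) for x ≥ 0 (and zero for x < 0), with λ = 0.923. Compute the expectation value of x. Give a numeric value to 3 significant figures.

0.542

⟨x⟩ = ∫ x·|R|² dx / ∫|R|² dx (integrals over the domain).
Every integrand reduces to terms xʲ·e^(−2λx) on [0, ∞); use ∫₀^∞ xʲ·e^(−2λx) dx = j!/(2λ)^(j+1).
State is unnormalized: ∫|R|² dx = 0.54171, and ∫R*·x·R dx = 0.29345, so ⟨x⟩ = 0.29345 / 0.54171.
⟨x⟩ = 0.54171.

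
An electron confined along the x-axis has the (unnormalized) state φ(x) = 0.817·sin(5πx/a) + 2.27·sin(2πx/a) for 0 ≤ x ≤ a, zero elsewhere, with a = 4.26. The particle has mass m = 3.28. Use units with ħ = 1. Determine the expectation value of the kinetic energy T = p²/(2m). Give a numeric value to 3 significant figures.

T = −(ħ²/2m) d²/dx², so ⟨T⟩ = −(ħ²/2m) ∫ φ*·φ'' dx / ∫|φ|² dx; with m = 3.28.
d²/dx² sin(jπx/a) = −(jπ/a)²·sin(jπx/a); on 0 ≤ x ≤ a, ∫sin²(jπx/a) dx = a/2 and ∫sin(jπx/a)·sin(lπx/a) dx = 0 for j ≠ l, so only diagonal terms survive in ∫|φ|² and ∫φ·φ″; ∫φ·φ′ dx = [φ²/2] between the walls = 0.
State is unnormalized: ∫|φ|² dx = 12.397, and ∫φ*·(−ħ²/2m · φ'') dx = 6.5865, so ⟨T⟩ = 6.5865 / 12.397.
⟨T⟩ = 0.53128.

0.531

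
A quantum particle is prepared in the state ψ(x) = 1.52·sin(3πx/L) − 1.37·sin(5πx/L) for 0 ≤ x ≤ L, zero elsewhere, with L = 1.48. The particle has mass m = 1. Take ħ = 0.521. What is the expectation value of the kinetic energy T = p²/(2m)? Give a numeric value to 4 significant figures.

9.890

T = −(ħ²/2m) d²/dx², so ⟨T⟩ = −(ħ²/2m) ∫ ψ*·ψ'' dx / ∫|ψ|² dx; with m = 1.
d²/dx² sin(jπx/L) = −(jπ/L)²·sin(jπx/L); on 0 ≤ x ≤ L, ∫sin²(jπx/L) dx = L/2 and ∫sin(jπx/L)·sin(lπx/L) dx = 0 for j ≠ l, so only diagonal terms survive in ∫|ψ|² and ∫ψ·ψ″; ∫ψ·ψ′ dx = [ψ²/2] between the walls = 0.
State is unnormalized: ∫|ψ|² dx = 3.0986, and ∫ψ*·(−ħ²/2m · ψ'') dx = 30.644, so ⟨T⟩ = 30.644 / 3.0986.
⟨T⟩ = 9.8896.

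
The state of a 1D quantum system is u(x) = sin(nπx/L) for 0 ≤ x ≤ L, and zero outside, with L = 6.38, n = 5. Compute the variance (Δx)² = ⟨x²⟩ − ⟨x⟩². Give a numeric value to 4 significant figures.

Compute ⟨x⟩ and ⟨x²⟩ separately, then (Δx)² = ⟨x²⟩ − ⟨x⟩².
With sin²θ = (1 − cos2θ)/2 on 0 ≤ x ≤ L: ∫sin²(nπx/L) dx = L/2, ∫x·sin²(nπx/L) dx = L²/4, ∫x²·sin²(nπx/L) dx = L³·(1/6 − 1/(4n²π²)); higher powers xᵏ the same way, integrating xᵏ·cos(2nπx/L) by parts.
Normalization: ∫|u|² dx = 3.1900.
⟨x⟩ = 3.1900 and ⟨x²⟩ = 13.486.
(Δx)² = 13.486 − (3.1900)² = 3.3095.

3.310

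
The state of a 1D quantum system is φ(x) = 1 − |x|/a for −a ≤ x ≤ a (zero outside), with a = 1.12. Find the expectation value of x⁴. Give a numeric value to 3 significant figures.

⟨x⁴⟩ = ∫ x⁴·|φ|² dx / ∫|φ|² dx (integrals over the domain).
φ is even, so ∫ over [−a, a] = 2∫₀ᵃ with φ = 1 − x/a there: ∫₀ᵃ (1 − x/a)² dx = a/3, ∫₀ᵃ x²(1 − x/a)² dx = a³/30, ∫₀ᵃ x⁴(1 − x/a)² dx = a⁵/105.
State is unnormalized: ∫|φ|² dx = 0.74667, and ∫φ*·x⁴·φ dx = 0.033568, so ⟨x⁴⟩ = 0.033568 / 0.74667.
⟨x⁴⟩ = 0.044958.

0.0450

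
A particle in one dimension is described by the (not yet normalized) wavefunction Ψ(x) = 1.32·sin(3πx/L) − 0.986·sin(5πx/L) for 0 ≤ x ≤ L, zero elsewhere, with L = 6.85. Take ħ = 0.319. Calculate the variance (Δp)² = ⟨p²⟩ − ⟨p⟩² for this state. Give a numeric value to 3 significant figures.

0.315

Compute ⟨p⟩ and ⟨p²⟩ separately; (Δp)² = ⟨p²⟩ − ⟨p⟩².
d²/dx² sin(jπx/L) = −(jπ/L)²·sin(jπx/L); on 0 ≤ x ≤ L, ∫sin²(jπx/L) dx = L/2 and ∫sin(jπx/L)·sin(lπx/L) dx = 0 for j ≠ l, so only diagonal terms survive in ∫|Ψ|² and ∫Ψ·Ψ″; ∫Ψ·Ψ′ dx = [Ψ²/2] between the walls = 0.
Normalization: ∫|Ψ|² dx = 9.2975.
⟨p⟩ = 0.0000 and ⟨p²⟩ = 0.31529.
(Δp)² = 0.31529 − (0.0000)² = 0.31529.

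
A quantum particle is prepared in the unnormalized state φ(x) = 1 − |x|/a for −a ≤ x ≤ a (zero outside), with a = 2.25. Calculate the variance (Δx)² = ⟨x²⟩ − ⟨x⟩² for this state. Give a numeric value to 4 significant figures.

Compute ⟨x⟩ and ⟨x²⟩ separately, then (Δx)² = ⟨x²⟩ − ⟨x⟩².
φ is even, so ∫ over [−a, a] = 2∫₀ᵃ with φ = 1 − x/a there: ∫₀ᵃ (1 − x/a)² dx = a/3, ∫₀ᵃ x²(1 − x/a)² dx = a³/30, ∫₀ᵃ x⁴(1 − x/a)² dx = a⁵/105.
Normalization: ∫|φ|² dx = 1.5000.
⟨x⟩ = 0.0000 and ⟨x²⟩ = 0.50625.
(Δx)² = 0.50625 − (0.0000)² = 0.50625.

0.5063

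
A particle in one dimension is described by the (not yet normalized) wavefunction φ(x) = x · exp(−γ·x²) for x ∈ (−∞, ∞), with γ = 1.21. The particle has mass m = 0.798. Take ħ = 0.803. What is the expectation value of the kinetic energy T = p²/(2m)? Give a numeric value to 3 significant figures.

T = −(ħ²/2m) d²/dx², so ⟨T⟩ = −(ħ²/2m) ∫ φ*·φ'' dx / ∫|φ|² dx; with m = 0.798.
Expand each integrand as polynomial × e^(−2γx²) and use ∫x^(2j)·e^(−2γx²) dx = (2j−1)!!/(4γ)^j · √(π/(2γ)), odd powers → 0; here √(π/(2γ)) = 1.1394. Differentiate with the product rule, d/dx e^(−γx²) = −2γx·e^(−γx²).
State is unnormalized: ∫|φ|² dx = 0.23541, and ∫φ*·(−ħ²/2m · φ'') dx = 0.34524, so ⟨T⟩ = 0.34524 / 0.23541.
⟨T⟩ = 1.4666.

1.47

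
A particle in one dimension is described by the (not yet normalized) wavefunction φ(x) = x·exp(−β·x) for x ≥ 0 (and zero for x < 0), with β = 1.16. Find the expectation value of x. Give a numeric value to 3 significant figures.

1.29

⟨x⟩ = ∫ x·|φ|² dx / ∫|φ|² dx (integrals over the domain).
Every integrand reduces to terms xʲ·e^(−2βx) on [0, ∞); use ∫₀^∞ xʲ·e^(−2βx) dx = j!/(2β)^(j+1).
State is unnormalized: ∫|φ|² dx = 0.16016, and ∫φ*·x·φ dx = 0.20711, so ⟨x⟩ = 0.20711 / 0.16016.
⟨x⟩ = 1.2931.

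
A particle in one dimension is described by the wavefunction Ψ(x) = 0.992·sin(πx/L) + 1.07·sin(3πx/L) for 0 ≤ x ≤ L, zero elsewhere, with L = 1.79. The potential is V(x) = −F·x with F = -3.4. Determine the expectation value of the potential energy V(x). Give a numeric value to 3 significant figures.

⟨V⟩ = ∫ V(x)·|Ψ|² dx / ∫|Ψ|² dx.
On 0 ≤ x ≤ L (j ≠ l): ∫sin²(jπx/L) dx = L/2, ∫sin(jπx/L)·sin(lπx/L) dx = 0; diagonal moments ∫x·sin²(jπx/L) dx = L²/4, ∫x²·sin²(jπx/L) dx = L³·(1/6 − 1/(4j²π²)); cross terms ∫x·sin(jπx/L)·sin(lπx/L) dx = 0 for j + l even and −4jlL²/(π²(j² − l²)²) for j + l odd, ∫x²·sin(jπx/L)·sin(lπx/L) dx = (−1)^(j+l)·4jlL³/(π²(j² − l²)²); higher powers the same way via product-to-sum and parts.
State is unnormalized: ∫|Ψ|² dx = 1.9054, and ∫Ψ*·V(x)·Ψ dx = 5.7982, so ⟨V⟩ = 5.7982 / 1.9054.
⟨V⟩ = 3.0430.

3.04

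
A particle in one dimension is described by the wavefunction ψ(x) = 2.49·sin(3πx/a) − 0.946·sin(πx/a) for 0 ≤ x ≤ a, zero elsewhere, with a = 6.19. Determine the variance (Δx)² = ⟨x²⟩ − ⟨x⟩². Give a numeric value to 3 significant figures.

Compute ⟨x⟩ and ⟨x²⟩ separately, then (Δx)² = ⟨x²⟩ − ⟨x⟩².
On 0 ≤ x ≤ a (j ≠ l): ∫sin²(jπx/a) dx = a/2, ∫sin(jπx/a)·sin(lπx/a) dx = 0; diagonal moments ∫x·sin²(jπx/a) dx = a²/4, ∫x²·sin²(jπx/a) dx = a³·(1/6 − 1/(4j²π²)); cross terms ∫x·sin(jπx/a)·sin(lπx/a) dx = 0 for j + l even and −4jla²/(π²(j² − l²)²) for j + l odd, ∫x²·sin(jπx/a)·sin(lπx/a) dx = (−1)^(j+l)·4jla³/(π²(j² − l²)²); higher powers the same way via product-to-sum and parts.
Normalization: ∫|ψ|² dx = 21.959.
⟨x⟩ = 3.0950 and ⟨x²⟩ = 11.372.
(Δx)² = 11.372 − (3.0950)² = 1.7930.

1.79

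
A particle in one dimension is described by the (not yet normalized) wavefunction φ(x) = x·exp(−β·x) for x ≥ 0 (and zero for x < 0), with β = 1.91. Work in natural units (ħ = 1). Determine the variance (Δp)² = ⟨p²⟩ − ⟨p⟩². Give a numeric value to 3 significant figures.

Compute ⟨p⟩ and ⟨p²⟩ separately; (Δp)² = ⟨p²⟩ − ⟨p⟩².
Differentiate x·exp(−β·x) with the product rule; every integrand then reduces to terms xʲ·e^(−2βx) on [0, ∞), with ∫₀^∞ xʲ·e^(−2βx) dx = j!/(2β)^(j+1).
Normalization: ∫|φ|² dx = 0.035879.
⟨p⟩ = 0.0000 and ⟨p²⟩ = 3.6481.
(Δp)² = 3.6481 − (0.0000)² = 3.6481.

3.65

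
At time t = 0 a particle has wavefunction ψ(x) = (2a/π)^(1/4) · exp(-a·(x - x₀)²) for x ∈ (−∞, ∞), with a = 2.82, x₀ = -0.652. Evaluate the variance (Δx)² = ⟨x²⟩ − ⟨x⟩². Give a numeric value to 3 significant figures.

Compute ⟨x⟩ and ⟨x²⟩ separately, then (Δx)² = ⟨x²⟩ − ⟨x⟩².
Gaussian moments (u = x − x₀): ∫u^(2j)·e^(−2au²) du = (2j−1)!!/(4a)^j · √(π/(2a)), odd powers integrate to 0; here √(π/(2a)) = 0.74634.
⟨x⟩ = -0.65200 and ⟨x²⟩ = 0.51376.
(Δx)² = 0.51376 − (-0.65200)² = 0.088652.

0.0887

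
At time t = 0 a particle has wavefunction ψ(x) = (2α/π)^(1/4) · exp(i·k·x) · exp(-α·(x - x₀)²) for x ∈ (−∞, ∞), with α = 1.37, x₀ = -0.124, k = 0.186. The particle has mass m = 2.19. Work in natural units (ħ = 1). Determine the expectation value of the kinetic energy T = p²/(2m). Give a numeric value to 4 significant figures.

T = −(ħ²/2m) d²/dx², so ⟨T⟩ = −(ħ²/2m) ∫ ψ*·ψ'' dx; with m = 2.19.
Gaussian moments (u = x − x₀): ∫u^(2j)·e^(−2αu²) du = (2j−1)!!/(4α)^j · √(π/(2α)), odd powers integrate to 0; here √(π/(2α)) = 1.0708. Derivatives: ψ′ = (ik − 2αu)·ψ, ψ″ = ((ik − 2αu)² − 2α)·ψ; the odd-in-u pieces drop out.
⟨T⟩ = 0.32068.

0.3207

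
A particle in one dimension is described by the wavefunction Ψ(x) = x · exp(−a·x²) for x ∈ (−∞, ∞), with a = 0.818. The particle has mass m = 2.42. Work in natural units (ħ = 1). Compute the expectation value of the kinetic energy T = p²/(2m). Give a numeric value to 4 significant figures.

T = −(ħ²/2m) d²/dx², so ⟨T⟩ = −(ħ²/2m) ∫ Ψ*·Ψ'' dx / ∫|Ψ|² dx; with m = 2.42.
Expand each integrand as polynomial × e^(−2ax²) and use ∫x^(2j)·e^(−2ax²) dx = (2j−1)!!/(4a)^j · √(π/(2a)), odd powers → 0; here √(π/(2a)) = 1.3857. Differentiate with the product rule, d/dx e^(−ax²) = −2ax·e^(−ax²).
State is unnormalized: ∫|Ψ|² dx = 0.42352, and ∫Ψ*·(−ħ²/2m · Ψ'') dx = 0.21473, so ⟨T⟩ = 0.21473 / 0.42352.
⟨T⟩ = 0.50702.

0.5070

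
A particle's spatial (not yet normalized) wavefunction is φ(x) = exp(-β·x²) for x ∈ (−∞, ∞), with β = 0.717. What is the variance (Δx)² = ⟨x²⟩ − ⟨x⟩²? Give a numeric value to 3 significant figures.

Compute ⟨x⟩ and ⟨x²⟩ separately, then (Δx)² = ⟨x²⟩ − ⟨x⟩².
Gaussian moments: ∫x^(2j)·e^(−2βx²) dx = (2j−1)!!/(4β)^j · √(π/(2β)), odd powers integrate to 0; here √(π/(2β)) = 1.4801.
Normalization: ∫|φ|² dx = 1.4801.
⟨x⟩ = 0.0000 and ⟨x²⟩ = 0.34868.
(Δx)² = 0.34868 − (0.0000)² = 0.34868.

0.349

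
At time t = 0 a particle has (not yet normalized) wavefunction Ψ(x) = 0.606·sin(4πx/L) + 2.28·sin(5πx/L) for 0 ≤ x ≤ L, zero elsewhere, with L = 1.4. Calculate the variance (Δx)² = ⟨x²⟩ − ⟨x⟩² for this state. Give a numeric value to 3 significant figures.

Compute ⟨x⟩ and ⟨x²⟩ separately, then (Δx)² = ⟨x²⟩ − ⟨x⟩².
On 0 ≤ x ≤ L (j ≠ l): ∫sin²(jπx/L) dx = L/2, ∫sin(jπx/L)·sin(lπx/L) dx = 0; diagonal moments ∫x·sin²(jπx/L) dx = L²/4, ∫x²·sin²(jπx/L) dx = L³·(1/6 − 1/(4j²π²)); cross terms ∫x·sin(jπx/L)·sin(lπx/L) dx = 0 for j + l even and −4jlL²/(π²(j² − l²)²) for j + l odd, ∫x²·sin(jπx/L)·sin(lπx/L) dx = (−1)^(j+l)·4jlL³/(π²(j² − l²)²); higher powers the same way via product-to-sum and parts.
Normalization: ∫|Ψ|² dx = 3.8959.
⟨x⟩ = 0.56088 and ⟨x²⟩ = 0.45445.
(Δx)² = 0.45445 − (0.56088)² = 0.13986.

0.140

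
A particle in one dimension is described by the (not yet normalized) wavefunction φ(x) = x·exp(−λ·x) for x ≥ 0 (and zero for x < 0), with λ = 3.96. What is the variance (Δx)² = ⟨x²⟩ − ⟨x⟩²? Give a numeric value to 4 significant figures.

0.04783

Compute ⟨x⟩ and ⟨x²⟩ separately, then (Δx)² = ⟨x²⟩ − ⟨x⟩².
Every integrand reduces to terms xʲ·e^(−2λx) on [0, ∞); use ∫₀^∞ xʲ·e^(−2λx) dx = j!/(2λ)^(j+1).
Normalization: ∫|φ|² dx = 0.0040258.
⟨x⟩ = 0.37879 and ⟨x²⟩ = 0.19131.
(Δx)² = 0.19131 − (0.37879)² = 0.047827.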